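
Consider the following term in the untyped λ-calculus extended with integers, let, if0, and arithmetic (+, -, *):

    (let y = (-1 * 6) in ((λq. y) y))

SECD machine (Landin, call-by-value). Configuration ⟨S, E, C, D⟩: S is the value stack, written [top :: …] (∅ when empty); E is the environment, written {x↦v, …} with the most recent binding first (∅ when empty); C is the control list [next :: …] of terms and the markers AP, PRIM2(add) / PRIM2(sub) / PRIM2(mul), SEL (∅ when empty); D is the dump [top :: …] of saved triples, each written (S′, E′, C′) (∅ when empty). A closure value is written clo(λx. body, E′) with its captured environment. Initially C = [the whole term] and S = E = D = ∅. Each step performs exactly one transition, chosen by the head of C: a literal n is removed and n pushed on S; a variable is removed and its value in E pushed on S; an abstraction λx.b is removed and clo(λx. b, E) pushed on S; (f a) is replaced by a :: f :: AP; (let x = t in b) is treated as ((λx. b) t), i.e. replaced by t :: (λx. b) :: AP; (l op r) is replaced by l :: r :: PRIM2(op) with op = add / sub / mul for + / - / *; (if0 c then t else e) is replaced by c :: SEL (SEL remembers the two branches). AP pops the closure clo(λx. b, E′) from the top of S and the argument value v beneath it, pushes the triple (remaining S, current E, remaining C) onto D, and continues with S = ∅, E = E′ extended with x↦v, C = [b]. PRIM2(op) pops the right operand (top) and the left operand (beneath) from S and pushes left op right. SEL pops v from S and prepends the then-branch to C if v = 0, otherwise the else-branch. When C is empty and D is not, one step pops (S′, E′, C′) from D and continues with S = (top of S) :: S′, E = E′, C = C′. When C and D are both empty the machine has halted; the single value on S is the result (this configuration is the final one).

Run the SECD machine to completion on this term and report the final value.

step 0: ⟨S=∅; E=∅; C=[(let y = (-1 * 6) in ((λq. y) y))]; D=∅⟩
step 1: ⟨S=∅; E=∅; C=[(-1 * 6) :: (λy. ((λq. y) y)) :: AP]; D=∅⟩
step 2: ⟨S=∅; E=∅; C=[-1 :: 6 :: PRIM2(mul) :: (λy. ((λq. y) y)) :: AP]; D=∅⟩
step 3: ⟨S=[-1]; E=∅; C=[6 :: PRIM2(mul) :: (λy. ((λq. y) y)) :: AP]; D=∅⟩
step 4: ⟨S=[6 :: -1]; E=∅; C=[PRIM2(mul) :: (λy. ((λq. y) y)) :: AP]; D=∅⟩
step 5: ⟨S=[-6]; E=∅; C=[(λy. ((λq. y) y)) :: AP]; D=∅⟩
step 6: ⟨S=[clo(λy. ((λq. y) y), ∅) :: -6]; E=∅; C=[AP]; D=∅⟩
step 7: ⟨S=∅; E={y↦-6}; C=[((λq. y) y)]; D=[(∅, ∅, ∅)]⟩
step 8: ⟨S=∅; E={y↦-6}; C=[y :: (λq. y) :: AP]; D=[(∅, ∅, ∅)]⟩
step 9: ⟨S=[-6]; E={y↦-6}; C=[(λq. y) :: AP]; D=[(∅, ∅, ∅)]⟩
step 10: ⟨S=[clo(λq. y, {y↦-6}) :: -6]; E={y↦-6}; C=[AP]; D=[(∅, ∅, ∅)]⟩
step 11: ⟨S=∅; E={q↦-6, y↦-6}; C=[y]; D=[(∅, {y↦-6}, ∅) :: (∅, ∅, ∅)]⟩
step 12: ⟨S=[-6]; E={q↦-6, y↦-6}; C=∅; D=[(∅, {y↦-6}, ∅) :: (∅, ∅, ∅)]⟩
step 13: ⟨S=[-6]; E={y↦-6}; C=∅; D=[(∅, ∅, ∅)]⟩
step 14: ⟨S=[-6]; E=∅; C=∅; D=∅⟩
→ final value -6

Answer: -6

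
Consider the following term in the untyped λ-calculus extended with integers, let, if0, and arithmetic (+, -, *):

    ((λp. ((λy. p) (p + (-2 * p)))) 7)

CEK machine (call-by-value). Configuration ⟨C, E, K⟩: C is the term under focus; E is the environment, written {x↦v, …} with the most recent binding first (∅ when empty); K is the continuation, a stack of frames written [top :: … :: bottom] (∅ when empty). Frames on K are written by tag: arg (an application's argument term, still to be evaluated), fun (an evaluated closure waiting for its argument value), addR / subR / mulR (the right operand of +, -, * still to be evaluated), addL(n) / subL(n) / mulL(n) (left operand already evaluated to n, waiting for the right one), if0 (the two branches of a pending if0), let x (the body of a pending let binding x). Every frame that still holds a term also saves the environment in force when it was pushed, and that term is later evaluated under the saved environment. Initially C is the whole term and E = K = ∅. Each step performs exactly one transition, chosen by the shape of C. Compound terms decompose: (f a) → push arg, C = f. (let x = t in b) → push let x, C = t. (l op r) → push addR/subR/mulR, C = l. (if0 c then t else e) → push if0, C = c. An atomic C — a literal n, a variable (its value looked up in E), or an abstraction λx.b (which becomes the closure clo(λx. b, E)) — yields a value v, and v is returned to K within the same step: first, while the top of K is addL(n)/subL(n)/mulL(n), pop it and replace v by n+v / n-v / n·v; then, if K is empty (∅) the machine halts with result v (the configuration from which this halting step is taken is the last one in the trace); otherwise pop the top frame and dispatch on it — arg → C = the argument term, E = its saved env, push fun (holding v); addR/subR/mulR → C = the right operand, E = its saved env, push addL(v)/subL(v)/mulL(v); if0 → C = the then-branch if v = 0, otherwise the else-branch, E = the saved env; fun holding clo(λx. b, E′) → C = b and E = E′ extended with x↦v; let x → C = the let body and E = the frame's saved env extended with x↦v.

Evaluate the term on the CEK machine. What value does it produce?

Answer: 7

Execution trace:
step 0: ⟨C=((λp. ((λy. p) (p + (-2 * p)))) 7); E=∅; K=∅⟩
step 1: ⟨C=(λp. ((λy. p) (p + (-2 * p)))); E=∅; K=[arg]⟩
step 2: ⟨C=7; E=∅; K=[fun]⟩
step 3: ⟨C=((λy. p) (p + (-2 * p))); E={p↦7}; K=∅⟩
step 4: ⟨C=(λy. p); E={p↦7}; K=[arg]⟩
step 5: ⟨C=(p + (-2 * p)); E={p↦7}; K=[fun]⟩
step 6: ⟨C=p; E={p↦7}; K=[addR :: fun]⟩
step 7: ⟨C=(-2 * p); E={p↦7}; K=[addL(7) :: fun]⟩
step 8: ⟨C=-2; E={p↦7}; K=[mulR :: addL(7) :: fun]⟩
step 9: ⟨C=p; E={p↦7}; K=[mulL(-2) :: addL(7) :: fun]⟩
step 10: ⟨C=p; E={y↦-7, p↦7}; K=∅⟩
→ final value 7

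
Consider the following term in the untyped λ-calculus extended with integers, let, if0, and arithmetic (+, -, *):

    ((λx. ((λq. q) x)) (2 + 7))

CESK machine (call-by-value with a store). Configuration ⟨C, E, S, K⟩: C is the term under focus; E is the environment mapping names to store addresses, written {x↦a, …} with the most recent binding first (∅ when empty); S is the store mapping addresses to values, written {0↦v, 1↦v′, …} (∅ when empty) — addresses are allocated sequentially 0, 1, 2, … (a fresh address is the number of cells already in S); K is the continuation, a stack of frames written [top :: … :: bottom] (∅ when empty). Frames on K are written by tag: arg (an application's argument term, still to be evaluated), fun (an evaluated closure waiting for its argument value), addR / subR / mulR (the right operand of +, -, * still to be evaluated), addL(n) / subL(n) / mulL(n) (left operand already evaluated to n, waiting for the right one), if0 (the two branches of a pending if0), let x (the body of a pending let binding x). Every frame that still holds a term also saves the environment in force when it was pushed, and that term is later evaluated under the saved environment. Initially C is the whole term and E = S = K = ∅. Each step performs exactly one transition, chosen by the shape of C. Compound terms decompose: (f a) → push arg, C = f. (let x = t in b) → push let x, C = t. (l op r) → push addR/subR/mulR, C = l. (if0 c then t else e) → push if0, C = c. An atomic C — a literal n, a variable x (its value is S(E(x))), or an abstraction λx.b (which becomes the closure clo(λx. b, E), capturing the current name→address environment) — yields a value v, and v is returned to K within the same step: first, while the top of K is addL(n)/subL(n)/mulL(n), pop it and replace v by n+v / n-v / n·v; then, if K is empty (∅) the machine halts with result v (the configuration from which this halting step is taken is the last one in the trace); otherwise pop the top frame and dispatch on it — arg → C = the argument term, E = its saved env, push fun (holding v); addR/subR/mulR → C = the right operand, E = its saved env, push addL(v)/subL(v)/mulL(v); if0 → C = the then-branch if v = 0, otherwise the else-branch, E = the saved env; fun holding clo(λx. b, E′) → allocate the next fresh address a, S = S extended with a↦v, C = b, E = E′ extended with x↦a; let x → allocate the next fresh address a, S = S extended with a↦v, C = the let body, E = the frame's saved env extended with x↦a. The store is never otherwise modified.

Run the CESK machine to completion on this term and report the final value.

Answer: 9

Execution trace:
0. <C=((λx. ((λq. q) x)) (2 + 7)), E=∅, S=∅, K=∅>
1. <C=(λx. ((λq. q) x)), E=∅, S=∅, K=[arg]>
2. <C=(2 + 7), E=∅, S=∅, K=[fun]>
3. <C=2, E=∅, S=∅, K=[addR :: fun]>
4. <C=7, E=∅, S=∅, K=[addL(2) :: fun]>
5. <C=((λq. q) x), E={x↦0}, S={0↦9}, K=∅>
6. <C=(λq. q), E={x↦0}, S={0↦9}, K=[arg]>
7. <C=x, E={x↦0}, S={0↦9}, K=[fun]>
8. <C=q, E={q↦1, x↦0}, S={0↦9, 1↦9}, K=∅>
→ final value 9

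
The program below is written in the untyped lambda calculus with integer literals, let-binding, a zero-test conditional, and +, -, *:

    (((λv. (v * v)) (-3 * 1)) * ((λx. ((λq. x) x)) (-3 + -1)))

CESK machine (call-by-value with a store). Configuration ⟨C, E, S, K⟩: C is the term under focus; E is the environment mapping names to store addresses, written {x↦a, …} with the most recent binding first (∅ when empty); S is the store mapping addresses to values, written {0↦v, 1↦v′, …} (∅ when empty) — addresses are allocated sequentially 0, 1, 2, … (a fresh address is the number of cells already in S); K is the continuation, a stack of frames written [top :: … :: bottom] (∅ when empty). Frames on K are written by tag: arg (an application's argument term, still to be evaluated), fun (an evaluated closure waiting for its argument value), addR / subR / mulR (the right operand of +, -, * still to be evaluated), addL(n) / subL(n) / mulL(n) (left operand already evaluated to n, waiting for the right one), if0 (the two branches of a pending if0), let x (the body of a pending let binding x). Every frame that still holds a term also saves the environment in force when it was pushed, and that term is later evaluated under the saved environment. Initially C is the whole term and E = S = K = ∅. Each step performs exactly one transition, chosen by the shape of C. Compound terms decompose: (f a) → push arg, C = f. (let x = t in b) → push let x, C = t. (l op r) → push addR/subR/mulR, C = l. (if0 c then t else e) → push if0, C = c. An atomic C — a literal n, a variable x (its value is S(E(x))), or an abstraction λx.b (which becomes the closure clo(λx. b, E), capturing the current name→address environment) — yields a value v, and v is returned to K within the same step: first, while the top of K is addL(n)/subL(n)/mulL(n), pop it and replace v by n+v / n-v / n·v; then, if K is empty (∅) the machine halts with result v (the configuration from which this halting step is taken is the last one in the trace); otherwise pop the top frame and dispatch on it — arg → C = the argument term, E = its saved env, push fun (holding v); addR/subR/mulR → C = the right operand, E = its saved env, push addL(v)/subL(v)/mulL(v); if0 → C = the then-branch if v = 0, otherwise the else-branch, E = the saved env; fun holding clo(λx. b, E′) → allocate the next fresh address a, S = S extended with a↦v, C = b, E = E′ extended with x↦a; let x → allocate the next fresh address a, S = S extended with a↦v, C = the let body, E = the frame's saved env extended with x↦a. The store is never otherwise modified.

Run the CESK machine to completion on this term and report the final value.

[0] [C=(((λv. (v * v)) (-3 * 1)) * ((λx. ((λq. x) x)) (-3 + -1))) | E=∅ | S=∅ | K=∅]
[1] [C=((λv. (v * v)) (-3 * 1)) | E=∅ | S=∅ | K=[mulR]]
[2] [C=(λv. (v * v)) | E=∅ | S=∅ | K=[arg :: mulR]]
[3] [C=(-3 * 1) | E=∅ | S=∅ | K=[fun :: mulR]]
[4] [C=-3 | E=∅ | S=∅ | K=[mulR :: fun :: mulR]]
[5] [C=1 | E=∅ | S=∅ | K=[mulL(-3) :: fun :: mulR]]
[6] [C=(v * v) | E={v↦0} | S={0↦-3} | K=[mulR]]
[7] [C=v | E={v↦0} | S={0↦-3} | K=[mulR :: mulR]]
[8] [C=v | E={v↦0} | S={0↦-3} | K=[mulL(-3) :: mulR]]
[9] [C=((λx. ((λq. x) x)) (-3 + -1)) | E=∅ | S={0↦-3} | K=[mulL(9)]]
[10] [C=(λx. ((λq. x) x)) | E=∅ | S={0↦-3} | K=[arg :: mulL(9)]]
[11] [C=(-3 + -1) | E=∅ | S={0↦-3} | K=[fun :: mulL(9)]]
[12] [C=-3 | E=∅ | S={0↦-3} | K=[addR :: fun :: mulL(9)]]
[13] [C=-1 | E=∅ | S={0↦-3} | K=[addL(-3) :: fun :: mulL(9)]]
[14] [C=((λq. x) x) | E={x↦1} | S={0↦-3, 1↦-4} | K=[mulL(9)]]
[15] [C=(λq. x) | E={x↦1} | S={0↦-3, 1↦-4} | K=[arg :: mulL(9)]]
[16] [C=x | E={x↦1} | S={0↦-3, 1↦-4} | K=[fun :: mulL(9)]]
[17] [C=x | E={q↦2, x↦1} | S={0↦-3, 1↦-4, 2↦-4} | K=[mulL(9)]]
→ final value -36

Answer: -36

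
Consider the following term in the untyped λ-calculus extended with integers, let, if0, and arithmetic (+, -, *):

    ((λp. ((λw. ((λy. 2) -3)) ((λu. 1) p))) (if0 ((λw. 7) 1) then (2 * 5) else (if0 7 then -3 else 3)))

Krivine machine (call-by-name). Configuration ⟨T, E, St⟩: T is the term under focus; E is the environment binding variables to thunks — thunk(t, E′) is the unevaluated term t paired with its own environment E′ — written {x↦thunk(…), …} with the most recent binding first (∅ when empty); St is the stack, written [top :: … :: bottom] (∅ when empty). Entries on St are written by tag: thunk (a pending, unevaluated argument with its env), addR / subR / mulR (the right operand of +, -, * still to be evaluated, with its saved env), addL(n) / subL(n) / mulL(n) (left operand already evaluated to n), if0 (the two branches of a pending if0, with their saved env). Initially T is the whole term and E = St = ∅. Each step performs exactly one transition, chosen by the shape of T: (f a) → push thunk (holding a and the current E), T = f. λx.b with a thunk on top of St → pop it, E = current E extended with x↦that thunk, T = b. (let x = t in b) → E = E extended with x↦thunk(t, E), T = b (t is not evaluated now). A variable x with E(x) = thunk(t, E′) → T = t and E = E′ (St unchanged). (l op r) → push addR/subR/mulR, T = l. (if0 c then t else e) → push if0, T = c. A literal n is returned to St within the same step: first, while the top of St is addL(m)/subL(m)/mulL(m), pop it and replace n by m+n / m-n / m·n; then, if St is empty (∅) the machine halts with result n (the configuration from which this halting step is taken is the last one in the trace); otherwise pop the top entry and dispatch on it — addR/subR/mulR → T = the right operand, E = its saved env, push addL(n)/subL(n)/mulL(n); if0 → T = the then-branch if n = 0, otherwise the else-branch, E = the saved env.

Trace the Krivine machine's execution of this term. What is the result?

Answer: 2

Derivation:
0. <T=((λp. ((λw. ((λy. 2) -3)) ((λu. 1) p))) (if0 ((λw. 7) 1) then (2 * 5) else (if0 7 then -3 else 3))), E=∅, St=∅>
1. <T=(λp. ((λw. ((λy. 2) -3)) ((λu. 1) p))), E=∅, St=[thunk]>
2. <T=((λw. ((λy. 2) -3)) ((λu. 1) p)), E={p↦thunk((if0 ((λw. 7) 1) then (2 * 5) else (if0 7 then -3 else 3)), ∅)}, St=∅>
3. <T=(λw. ((λy. 2) -3)), E={p↦thunk((if0 ((λw. 7) 1) then (2 * 5) else (if0 7 then -3 else 3)), ∅)}, St=[thunk]>
4. <T=((λy. 2) -3), E={w↦thunk(((λu. 1) p), {p↦thunk((if0 ((λw. 7) 1) then (2 * 5) else (if0 7 then -3 else 3)), ∅)}), p↦thunk((if0 ((λw. 7) 1) then (2 * 5) else (if0 7 then -3 else 3)), ∅)}, St=∅>
5. <T=(λy. 2), E={w↦thunk(((λu. 1) p), {p↦thunk((if0 ((λw. 7) 1) then (2 * 5) else (if0 7 then -3 else 3)), ∅)}), p↦thunk((if0 ((λw. 7) 1) then (2 * 5) else (if0 7 then -3 else 3)), ∅)}, St=[thunk]>
6. <T=2, E={y↦thunk(-3, {w↦thunk(((λu. 1) p), {p↦thunk((if0 ((λw. 7) 1) then (2 * 5) else (if0 7 then -3 else 3)), ∅)}), p↦thunk((if0 ((λw. 7) 1) then (2 * 5) else (if0 7 then -3 else 3)), ∅)}), w↦thunk(((λu. 1) p), {p↦thunk((if0 ((λw. 7) 1) then (2 * 5) else (if0 7 then -3 else 3)), ∅)}), p↦thunk((if0 ((λw. 7) 1) then (2 * 5) else (if0 7 then -3 else 3)), ∅)}, St=∅>
→ final value 2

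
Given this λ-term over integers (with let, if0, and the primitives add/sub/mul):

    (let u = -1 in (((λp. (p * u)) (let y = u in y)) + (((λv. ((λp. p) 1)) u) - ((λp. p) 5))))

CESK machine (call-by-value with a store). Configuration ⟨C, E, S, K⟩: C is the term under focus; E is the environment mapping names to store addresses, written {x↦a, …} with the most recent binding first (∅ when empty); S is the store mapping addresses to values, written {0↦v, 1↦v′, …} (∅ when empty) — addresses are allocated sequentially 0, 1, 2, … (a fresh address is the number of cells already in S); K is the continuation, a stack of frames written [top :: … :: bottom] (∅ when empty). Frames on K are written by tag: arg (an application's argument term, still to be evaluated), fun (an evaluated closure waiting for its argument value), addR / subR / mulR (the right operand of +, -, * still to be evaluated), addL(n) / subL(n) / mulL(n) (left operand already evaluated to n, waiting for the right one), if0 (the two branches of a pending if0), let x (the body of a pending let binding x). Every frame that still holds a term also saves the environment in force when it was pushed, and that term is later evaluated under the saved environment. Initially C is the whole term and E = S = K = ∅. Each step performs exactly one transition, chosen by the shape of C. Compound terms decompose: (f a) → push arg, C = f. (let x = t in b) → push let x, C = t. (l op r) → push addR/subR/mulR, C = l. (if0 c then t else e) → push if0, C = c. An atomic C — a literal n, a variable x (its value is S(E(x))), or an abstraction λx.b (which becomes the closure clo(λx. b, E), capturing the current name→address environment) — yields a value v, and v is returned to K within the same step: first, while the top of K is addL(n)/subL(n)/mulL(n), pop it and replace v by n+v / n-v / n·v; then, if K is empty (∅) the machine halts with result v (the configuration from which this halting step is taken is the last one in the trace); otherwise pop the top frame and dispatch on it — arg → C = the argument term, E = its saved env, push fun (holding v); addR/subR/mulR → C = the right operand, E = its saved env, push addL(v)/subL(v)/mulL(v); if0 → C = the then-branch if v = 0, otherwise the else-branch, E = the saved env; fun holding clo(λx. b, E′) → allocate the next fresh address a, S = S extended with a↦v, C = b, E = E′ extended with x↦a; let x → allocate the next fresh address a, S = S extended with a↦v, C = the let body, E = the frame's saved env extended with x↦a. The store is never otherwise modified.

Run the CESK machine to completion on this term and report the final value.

0. <C=(let u = -1 in (((λp. (p * u)) (let y = u in y)) + (((λv. ((λp. p) 1)) u) - ((λp. p) 5)))), E=∅, S=∅, K=∅>
1. <C=-1, E=∅, S=∅, K=[let u]>
2. <C=(((λp. (p * u)) (let y = u in y)) + (((λv. ((λp. p) 1)) u) - ((λp. p) 5))), E={u↦0}, S={0↦-1}, K=∅>
3. <C=((λp. (p * u)) (let y = u in y)), E={u↦0}, S={0↦-1}, K=[addR]>
4. <C=(λp. (p * u)), E={u↦0}, S={0↦-1}, K=[arg :: addR]>
5. <C=(let y = u in y), E={u↦0}, S={0↦-1}, K=[fun :: addR]>
6. <C=u, E={u↦0}, S={0↦-1}, K=[let y :: fun :: addR]>
7. <C=y, E={y↦1, u↦0}, S={0↦-1, 1↦-1}, K=[fun :: addR]>
8. <C=(p * u), E={p↦2, u↦0}, S={0↦-1, 1↦-1, 2↦-1}, K=[addR]>
9. <C=p, E={p↦2, u↦0}, S={0↦-1, 1↦-1, 2↦-1}, K=[mulR :: addR]>
10. <C=u, E={p↦2, u↦0}, S={0↦-1, 1↦-1, 2↦-1}, K=[mulL(-1) :: addR]>
11. <C=(((λv. ((λp. p) 1)) u) - ((λp. p) 5)), E={u↦0}, S={0↦-1, 1↦-1, 2↦-1}, K=[addL(1)]>
12. <C=((λv. ((λp. p) 1)) u), E={u↦0}, S={0↦-1, 1↦-1, 2↦-1}, K=[subR :: addL(1)]>
13. <C=(λv. ((λp. p) 1)), E={u↦0}, S={0↦-1, 1↦-1, 2↦-1}, K=[arg :: subR :: addL(1)]>
14. <C=u, E={u↦0}, S={0↦-1, 1↦-1, 2↦-1}, K=[fun :: subR :: addL(1)]>
15. <C=((λp. p) 1), E={v↦3, u↦0}, S={0↦-1, 1↦-1, 2↦-1, 3↦-1}, K=[subR :: addL(1)]>
16. <C=(λp. p), E={v↦3, u↦0}, S={0↦-1, 1↦-1, 2↦-1, 3↦-1}, K=[arg :: subR :: addL(1)]>
17. <C=1, E={v↦3, u↦0}, S={0↦-1, 1↦-1, 2↦-1, 3↦-1}, K=[fun :: subR :: addL(1)]>
18. <C=p, E={p↦4, v↦3, u↦0}, S={0↦-1, 1↦-1, 2↦-1, 3↦-1, 4↦1}, K=[subR :: addL(1)]>
19. <C=((λp. p) 5), E={u↦0}, S={0↦-1, 1↦-1, 2↦-1, 3↦-1, 4↦1}, K=[subL(1) :: addL(1)]>
20. <C=(λp. p), E={u↦0}, S={0↦-1, 1↦-1, 2↦-1, 3↦-1, 4↦1}, K=[arg :: subL(1) :: addL(1)]>
21. <C=5, E={u↦0}, S={0↦-1, 1↦-1, 2↦-1, 3↦-1, 4↦1}, K=[fun :: subL(1) :: addL(1)]>
22. <C=p, E={p↦5, u↦0}, S={0↦-1, 1↦-1, 2↦-1, 3↦-1, 4↦1, 5↦5}, K=[subL(1) :: addL(1)]>
→ final value -3

Answer: -3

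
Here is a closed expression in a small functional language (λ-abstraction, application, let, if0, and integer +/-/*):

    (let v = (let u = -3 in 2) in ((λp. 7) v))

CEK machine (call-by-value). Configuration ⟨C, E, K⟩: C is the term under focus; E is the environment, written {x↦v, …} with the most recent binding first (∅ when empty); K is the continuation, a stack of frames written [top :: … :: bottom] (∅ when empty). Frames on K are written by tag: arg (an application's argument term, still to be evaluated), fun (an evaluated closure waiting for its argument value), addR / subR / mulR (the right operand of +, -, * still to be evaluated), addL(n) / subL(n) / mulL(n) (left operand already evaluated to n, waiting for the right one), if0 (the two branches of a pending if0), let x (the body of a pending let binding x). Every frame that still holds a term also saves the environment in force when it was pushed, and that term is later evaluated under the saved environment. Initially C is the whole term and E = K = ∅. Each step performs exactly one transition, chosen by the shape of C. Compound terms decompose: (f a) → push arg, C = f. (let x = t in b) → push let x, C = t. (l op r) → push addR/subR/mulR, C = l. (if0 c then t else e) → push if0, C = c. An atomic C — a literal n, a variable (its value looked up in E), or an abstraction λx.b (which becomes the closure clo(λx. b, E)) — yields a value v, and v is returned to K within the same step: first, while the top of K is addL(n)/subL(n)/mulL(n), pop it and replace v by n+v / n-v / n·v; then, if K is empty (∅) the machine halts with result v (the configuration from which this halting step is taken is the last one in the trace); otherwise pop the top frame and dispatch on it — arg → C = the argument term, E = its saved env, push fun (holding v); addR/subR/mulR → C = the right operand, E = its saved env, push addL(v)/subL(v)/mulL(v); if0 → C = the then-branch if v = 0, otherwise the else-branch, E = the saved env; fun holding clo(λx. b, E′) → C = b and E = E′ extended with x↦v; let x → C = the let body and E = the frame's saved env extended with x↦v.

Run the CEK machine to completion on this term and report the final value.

Answer: 7

Execution trace:
[0] [C=(let v = (let u = -3 in 2) in ((λp. 7) v)) | E=∅ | K=∅]
[1] [C=(let u = -3 in 2) | E=∅ | K=[let v]]
[2] [C=-3 | E=∅ | K=[let u :: let v]]
[3] [C=2 | E={u↦-3} | K=[let v]]
[4] [C=((λp. 7) v) | E={v↦2} | K=∅]
[5] [C=(λp. 7) | E={v↦2} | K=[arg]]
[6] [C=v | E={v↦2} | K=[fun]]
[7] [C=7 | E={p↦2, v↦2} | K=∅]
→ final value 7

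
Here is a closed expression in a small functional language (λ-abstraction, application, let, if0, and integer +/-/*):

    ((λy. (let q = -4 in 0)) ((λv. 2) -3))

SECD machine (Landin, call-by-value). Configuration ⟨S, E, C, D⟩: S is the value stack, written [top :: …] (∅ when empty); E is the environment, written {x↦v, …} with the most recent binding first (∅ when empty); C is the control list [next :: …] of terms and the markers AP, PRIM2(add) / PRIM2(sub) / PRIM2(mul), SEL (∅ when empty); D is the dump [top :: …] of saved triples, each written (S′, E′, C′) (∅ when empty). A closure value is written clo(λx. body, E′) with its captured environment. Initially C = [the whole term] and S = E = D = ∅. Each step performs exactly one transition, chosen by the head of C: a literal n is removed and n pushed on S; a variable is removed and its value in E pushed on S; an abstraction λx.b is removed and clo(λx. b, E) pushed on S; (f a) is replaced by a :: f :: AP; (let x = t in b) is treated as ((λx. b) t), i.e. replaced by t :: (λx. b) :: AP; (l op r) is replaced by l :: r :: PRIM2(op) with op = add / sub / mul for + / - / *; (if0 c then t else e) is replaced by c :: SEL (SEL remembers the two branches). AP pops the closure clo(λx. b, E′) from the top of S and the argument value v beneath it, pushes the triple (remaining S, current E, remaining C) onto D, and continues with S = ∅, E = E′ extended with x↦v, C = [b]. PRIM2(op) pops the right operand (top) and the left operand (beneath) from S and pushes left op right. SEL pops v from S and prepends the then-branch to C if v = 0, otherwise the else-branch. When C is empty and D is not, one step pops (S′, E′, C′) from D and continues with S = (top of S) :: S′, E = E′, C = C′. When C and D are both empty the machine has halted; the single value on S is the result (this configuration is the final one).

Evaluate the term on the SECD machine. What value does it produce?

Answer: 0

Derivation:
[0] ⟨S=∅; E=∅; C=[((λy. (let q = -4 in 0)) ((λv. 2) -3))]; D=∅⟩
[1] ⟨S=∅; E=∅; C=[((λv. 2) -3) :: (λy. (let q = -4 in 0)) :: AP]; D=∅⟩
[2] ⟨S=∅; E=∅; C=[-3 :: (λv. 2) :: AP :: (λy. (let q = -4 in 0)) :: AP]; D=∅⟩
[3] ⟨S=[-3]; E=∅; C=[(λv. 2) :: AP :: (λy. (let q = -4 in 0)) :: AP]; D=∅⟩
[4] ⟨S=[clo(λv. 2, ∅) :: -3]; E=∅; C=[AP :: (λy. (let q = -4 in 0)) :: AP]; D=∅⟩
[5] ⟨S=∅; E={v↦-3}; C=[2]; D=[(∅, ∅, [(λy. (let q = -4 in 0)) :: AP])]⟩
[6] ⟨S=[2]; E={v↦-3}; C=∅; D=[(∅, ∅, [(λy. (let q = -4 in 0)) :: AP])]⟩
[7] ⟨S=[2]; E=∅; C=[(λy. (let q = -4 in 0)) :: AP]; D=∅⟩
[8] ⟨S=[clo(λy. (let q = -4 in 0), ∅) :: 2]; E=∅; C=[AP]; D=∅⟩
[9] ⟨S=∅; E={y↦2}; C=[(let q = -4 in 0)]; D=[(∅, ∅, ∅)]⟩
[10] ⟨S=∅; E={y↦2}; C=[-4 :: (λq. 0) :: AP]; D=[(∅, ∅, ∅)]⟩
[11] ⟨S=[-4]; E={y↦2}; C=[(λq. 0) :: AP]; D=[(∅, ∅, ∅)]⟩
[12] ⟨S=[clo(λq. 0, {y↦2}) :: -4]; E={y↦2}; C=[AP]; D=[(∅, ∅, ∅)]⟩
[13] ⟨S=∅; E={q↦-4, y↦2}; C=[0]; D=[(∅, {y↦2}, ∅) :: (∅, ∅, ∅)]⟩
[14] ⟨S=[0]; E={q↦-4, y↦2}; C=∅; D=[(∅, {y↦2}, ∅) :: (∅, ∅, ∅)]⟩
[15] ⟨S=[0]; E={y↦2}; C=∅; D=[(∅, ∅, ∅)]⟩
[16] ⟨S=[0]; E=∅; C=∅; D=∅⟩
→ final value 0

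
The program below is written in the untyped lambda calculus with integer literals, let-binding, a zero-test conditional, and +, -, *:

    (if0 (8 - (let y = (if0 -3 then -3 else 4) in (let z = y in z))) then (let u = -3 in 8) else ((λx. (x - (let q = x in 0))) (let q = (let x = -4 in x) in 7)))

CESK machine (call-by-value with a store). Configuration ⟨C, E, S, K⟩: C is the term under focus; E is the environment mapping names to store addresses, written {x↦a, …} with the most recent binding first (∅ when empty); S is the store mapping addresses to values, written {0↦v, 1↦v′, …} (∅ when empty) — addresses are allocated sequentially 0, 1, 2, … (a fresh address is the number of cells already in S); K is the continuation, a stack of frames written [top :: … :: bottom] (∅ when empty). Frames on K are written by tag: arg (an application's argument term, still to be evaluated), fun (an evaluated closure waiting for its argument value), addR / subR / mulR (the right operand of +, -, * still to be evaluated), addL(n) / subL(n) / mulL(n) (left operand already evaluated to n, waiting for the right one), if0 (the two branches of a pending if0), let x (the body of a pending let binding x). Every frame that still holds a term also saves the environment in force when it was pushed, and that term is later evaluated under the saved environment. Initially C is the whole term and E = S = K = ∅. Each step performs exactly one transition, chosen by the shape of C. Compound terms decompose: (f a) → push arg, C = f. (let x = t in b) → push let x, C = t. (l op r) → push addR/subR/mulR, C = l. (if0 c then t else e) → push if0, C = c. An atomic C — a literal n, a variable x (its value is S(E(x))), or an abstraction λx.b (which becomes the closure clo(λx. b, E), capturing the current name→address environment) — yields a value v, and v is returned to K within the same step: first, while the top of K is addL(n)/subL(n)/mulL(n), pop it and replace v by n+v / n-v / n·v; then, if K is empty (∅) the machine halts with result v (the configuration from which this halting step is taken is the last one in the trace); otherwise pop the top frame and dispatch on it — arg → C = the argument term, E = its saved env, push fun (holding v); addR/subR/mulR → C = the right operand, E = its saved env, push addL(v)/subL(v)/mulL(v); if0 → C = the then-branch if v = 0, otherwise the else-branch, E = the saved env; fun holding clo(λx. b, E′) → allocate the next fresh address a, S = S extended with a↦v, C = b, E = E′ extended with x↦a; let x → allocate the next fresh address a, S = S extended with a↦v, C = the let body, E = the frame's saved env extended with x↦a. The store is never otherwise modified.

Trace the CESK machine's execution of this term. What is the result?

Answer: 7

Derivation:
t=0: <C=(if0 (8 - (let y = (if0 -3 then -3 else 4) in (let z = y in z))) then (let u = -3 in 8) else ((λx. (x - (let q = x in 0))) (let q = (let x = -4 in x) in 7))), E=∅, S=∅, K=∅>
t=1: <C=(8 - (let y = (if0 -3 then -3 else 4) in (let z = y in z))), E=∅, S=∅, K=[if0]>
t=2: <C=8, E=∅, S=∅, K=[subR :: if0]>
t=3: <C=(let y = (if0 -3 then -3 else 4) in (let z = y in z)), E=∅, S=∅, K=[subL(8) :: if0]>
t=4: <C=(if0 -3 then -3 else 4), E=∅, S=∅, K=[let y :: subL(8) :: if0]>
t=5: <C=-3, E=∅, S=∅, K=[if0 :: let y :: subL(8) :: if0]>
t=6: <C=4, E=∅, S=∅, K=[let y :: subL(8) :: if0]>
t=7: <C=(let z = y in z), E={y↦0}, S={0↦4}, K=[subL(8) :: if0]>
t=8: <C=y, E={y↦0}, S={0↦4}, K=[let z :: subL(8) :: if0]>
t=9: <C=z, E={z↦1, y↦0}, S={0↦4, 1↦4}, K=[subL(8) :: if0]>
t=10: <C=((λx. (x - (let q = x in 0))) (let q = (let x = -4 in x) in 7)), E=∅, S={0↦4, 1↦4}, K=∅>
t=11: <C=(λx. (x - (let q = x in 0))), E=∅, S={0↦4, 1↦4}, K=[arg]>
t=12: <C=(let q = (let x = -4 in x) in 7), E=∅, S={0↦4, 1↦4}, K=[fun]>
t=13: <C=(let x = -4 in x), E=∅, S={0↦4, 1↦4}, K=[let q :: fun]>
t=14: <C=-4, E=∅, S={0↦4, 1↦4}, K=[let x :: let q :: fun]>
t=15: <C=x, E={x↦2}, S={0↦4, 1↦4, 2↦-4}, K=[let q :: fun]>
t=16: <C=7, E={q↦3}, S={0↦4, 1↦4, 2↦-4, 3↦-4}, K=[fun]>
t=17: <C=(x - (let q = x in 0)), E={x↦4}, S={0↦4, 1↦4, 2↦-4, 3↦-4, 4↦7}, K=∅>
t=18: <C=x, E={x↦4}, S={0↦4, 1↦4, 2↦-4, 3↦-4, 4↦7}, K=[subR]>
t=19: <C=(let q = x in 0), E={x↦4}, S={0↦4, 1↦4, 2↦-4, 3↦-4, 4↦7}, K=[subL(7)]>
t=20: <C=x, E={x↦4}, S={0↦4, 1↦4, 2↦-4, 3↦-4, 4↦7}, K=[let q :: subL(7)]>
t=21: <C=0, E={q↦5, x↦4}, S={0↦4, 1↦4, 2↦-4, 3↦-4, 4↦7, 5↦7}, K=[subL(7)]>
→ final value 7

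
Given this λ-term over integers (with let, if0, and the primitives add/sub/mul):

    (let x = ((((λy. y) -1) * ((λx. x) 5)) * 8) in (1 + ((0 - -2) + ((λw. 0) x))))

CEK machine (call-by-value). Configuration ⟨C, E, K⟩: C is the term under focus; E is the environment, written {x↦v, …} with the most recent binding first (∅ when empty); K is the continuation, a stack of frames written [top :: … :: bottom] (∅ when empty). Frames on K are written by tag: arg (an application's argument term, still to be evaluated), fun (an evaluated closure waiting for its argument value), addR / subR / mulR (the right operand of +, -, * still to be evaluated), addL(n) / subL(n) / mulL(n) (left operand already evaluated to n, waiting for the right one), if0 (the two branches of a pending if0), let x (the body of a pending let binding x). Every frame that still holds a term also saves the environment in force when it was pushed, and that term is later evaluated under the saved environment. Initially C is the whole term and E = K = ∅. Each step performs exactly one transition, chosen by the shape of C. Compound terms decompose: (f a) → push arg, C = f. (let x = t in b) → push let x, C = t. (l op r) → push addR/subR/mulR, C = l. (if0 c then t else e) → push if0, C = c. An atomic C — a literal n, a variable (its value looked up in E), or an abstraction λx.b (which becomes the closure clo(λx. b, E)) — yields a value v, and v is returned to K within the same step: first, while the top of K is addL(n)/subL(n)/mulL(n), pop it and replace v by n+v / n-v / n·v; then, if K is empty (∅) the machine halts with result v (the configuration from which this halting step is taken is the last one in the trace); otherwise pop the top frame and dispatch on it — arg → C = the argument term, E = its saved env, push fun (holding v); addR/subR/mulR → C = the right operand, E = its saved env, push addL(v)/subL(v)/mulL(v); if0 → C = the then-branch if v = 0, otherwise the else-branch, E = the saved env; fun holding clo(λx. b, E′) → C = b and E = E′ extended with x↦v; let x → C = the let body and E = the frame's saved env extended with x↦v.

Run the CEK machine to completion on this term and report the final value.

Answer: 3

Derivation:
[0] [C=(let x = ((((λy. y) -1) * ((λx. x) 5)) * 8) in (1 + ((0 - -2) + ((λw. 0) x)))) | E=∅ | K=∅]
[1] [C=((((λy. y) -1) * ((λx. x) 5)) * 8) | E=∅ | K=[let x]]
[2] [C=(((λy. y) -1) * ((λx. x) 5)) | E=∅ | K=[mulR :: let x]]
[3] [C=((λy. y) -1) | E=∅ | K=[mulR :: mulR :: let x]]
[4] [C=(λy. y) | E=∅ | K=[arg :: mulR :: mulR :: let x]]
[5] [C=-1 | E=∅ | K=[fun :: mulR :: mulR :: let x]]
[6] [C=y | E={y↦-1} | K=[mulR :: mulR :: let x]]
[7] [C=((λx. x) 5) | E=∅ | K=[mulL(-1) :: mulR :: let x]]
[8] [C=(λx. x) | E=∅ | K=[arg :: mulL(-1) :: mulR :: let x]]
[9] [C=5 | E=∅ | K=[fun :: mulL(-1) :: mulR :: let x]]
[10] [C=x | E={x↦5} | K=[mulL(-1) :: mulR :: let x]]
[11] [C=8 | E=∅ | K=[mulL(-5) :: let x]]
[12] [C=(1 + ((0 - -2) + ((λw. 0) x))) | E={x↦-40} | K=∅]
[13] [C=1 | E={x↦-40} | K=[addR]]
[14] [C=((0 - -2) + ((λw. 0) x)) | E={x↦-40} | K=[addL(1)]]
[15] [C=(0 - -2) | E={x↦-40} | K=[addR :: addL(1)]]
[16] [C=0 | E={x↦-40} | K=[subR :: addR :: addL(1)]]
[17] [C=-2 | E={x↦-40} | K=[subL(0) :: addR :: addL(1)]]
[18] [C=((λw. 0) x) | E={x↦-40} | K=[addL(2) :: addL(1)]]
[19] [C=(λw. 0) | E={x↦-40} | K=[arg :: addL(2) :: addL(1)]]
[20] [C=x | E={x↦-40} | K=[fun :: addL(2) :: addL(1)]]
[21] [C=0 | E={w↦-40, x↦-40} | K=[addL(2) :: addL(1)]]
→ final value 3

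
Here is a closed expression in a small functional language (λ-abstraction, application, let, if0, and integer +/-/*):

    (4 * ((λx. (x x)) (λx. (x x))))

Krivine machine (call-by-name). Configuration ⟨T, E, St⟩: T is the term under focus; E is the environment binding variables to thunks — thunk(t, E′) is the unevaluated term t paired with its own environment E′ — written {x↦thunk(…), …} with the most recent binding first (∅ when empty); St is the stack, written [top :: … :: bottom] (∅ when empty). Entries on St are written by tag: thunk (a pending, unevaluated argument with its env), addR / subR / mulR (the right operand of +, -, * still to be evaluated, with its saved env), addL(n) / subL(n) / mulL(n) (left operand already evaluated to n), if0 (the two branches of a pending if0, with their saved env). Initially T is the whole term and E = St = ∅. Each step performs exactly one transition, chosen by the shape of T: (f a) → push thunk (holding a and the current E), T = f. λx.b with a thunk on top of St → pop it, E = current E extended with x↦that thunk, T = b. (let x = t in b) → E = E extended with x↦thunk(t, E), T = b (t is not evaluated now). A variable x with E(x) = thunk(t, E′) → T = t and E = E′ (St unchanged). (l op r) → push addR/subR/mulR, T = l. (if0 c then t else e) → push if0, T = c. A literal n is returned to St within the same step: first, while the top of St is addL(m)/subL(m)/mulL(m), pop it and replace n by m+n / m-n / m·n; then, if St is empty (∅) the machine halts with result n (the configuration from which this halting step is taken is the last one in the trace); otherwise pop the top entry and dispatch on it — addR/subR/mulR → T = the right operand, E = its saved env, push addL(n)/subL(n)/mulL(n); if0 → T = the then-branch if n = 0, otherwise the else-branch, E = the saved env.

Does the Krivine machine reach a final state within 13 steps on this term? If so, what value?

0. ⟨T=(4 * ((λx. (x x)) (λx. (x x)))); E=∅; St=∅⟩
1. ⟨T=4; E=∅; St=[mulR]⟩
2. ⟨T=((λx. (x x)) (λx. (x x))); E=∅; St=[mulL(4)]⟩
3. ⟨T=(λx. (x x)); E=∅; St=[thunk :: mulL(4)]⟩
4. ⟨T=(x x); E={x↦thunk((λx. (x x)), ∅)}; St=[mulL(4)]⟩
5. ⟨T=x; E={x↦thunk((λx. (x x)), ∅)}; St=[thunk :: mulL(4)]⟩
6. ⟨T=(λx. (x x)); E=∅; St=[thunk :: mulL(4)]⟩
7. ⟨T=(x x); E={x↦thunk(x, {x↦thunk((λx. (x x)), ∅)})}; St=[mulL(4)]⟩
8. ⟨T=x; E={x↦thunk(x, {x↦thunk((λx. (x x)), ∅)})}; St=[thunk :: mulL(4)]⟩
9. ⟨T=x; E={x↦thunk((λx. (x x)), ∅)}; St=[thunk :: mulL(4)]⟩
10. ⟨T=(λx. (x x)); E=∅; St=[thunk :: mulL(4)]⟩
11. ⟨T=(x x); E={x↦thunk(x, {x↦thunk(x, {x↦thunk((λx. (x x)), ∅)})})}; St=[mulL(4)]⟩
12. ⟨T=x; E={x↦thunk(x, {x↦thunk(x, {x↦thunk((λx. (x x)), ∅)})})}; St=[thunk :: mulL(4)]⟩
13. ⟨T=x; E={x↦thunk(x, {x↦thunk((λx. (x x)), ∅)})}; St=[thunk :: mulL(4)]⟩
→ 13 transitions taken and the configuration is still not final: no result within 13 steps

Answer: DIVERGES (no final state within 13 steps)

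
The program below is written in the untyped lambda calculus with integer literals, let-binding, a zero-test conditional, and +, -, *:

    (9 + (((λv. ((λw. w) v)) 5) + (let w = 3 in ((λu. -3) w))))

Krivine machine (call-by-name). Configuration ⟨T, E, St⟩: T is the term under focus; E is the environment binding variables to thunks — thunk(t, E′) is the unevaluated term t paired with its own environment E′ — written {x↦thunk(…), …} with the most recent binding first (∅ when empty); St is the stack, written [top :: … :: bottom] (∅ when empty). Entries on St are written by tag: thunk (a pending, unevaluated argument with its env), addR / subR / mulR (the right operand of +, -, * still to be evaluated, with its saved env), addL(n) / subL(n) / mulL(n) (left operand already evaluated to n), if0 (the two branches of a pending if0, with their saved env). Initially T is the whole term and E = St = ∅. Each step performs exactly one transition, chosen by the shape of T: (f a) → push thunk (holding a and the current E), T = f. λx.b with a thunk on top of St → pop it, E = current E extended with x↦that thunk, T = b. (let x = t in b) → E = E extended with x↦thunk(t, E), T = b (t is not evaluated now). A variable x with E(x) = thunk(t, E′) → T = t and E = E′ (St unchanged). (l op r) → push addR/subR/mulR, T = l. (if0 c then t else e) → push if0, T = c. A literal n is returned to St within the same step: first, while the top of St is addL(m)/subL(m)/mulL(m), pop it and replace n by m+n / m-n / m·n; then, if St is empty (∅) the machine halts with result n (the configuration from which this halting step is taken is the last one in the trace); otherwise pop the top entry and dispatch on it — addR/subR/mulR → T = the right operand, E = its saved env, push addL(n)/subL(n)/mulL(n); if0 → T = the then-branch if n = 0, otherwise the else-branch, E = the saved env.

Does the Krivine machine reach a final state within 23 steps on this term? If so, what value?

Answer: 11

Execution trace:
0. ⟨T=(9 + (((λv. ((λw. w) v)) 5) + (let w = 3 in ((λu. -3) w)))); E=∅; St=∅⟩
1. ⟨T=9; E=∅; St=[addR]⟩
2. ⟨T=(((λv. ((λw. w) v)) 5) + (let w = 3 in ((λu. -3) w))); E=∅; St=[addL(9)]⟩
3. ⟨T=((λv. ((λw. w) v)) 5); E=∅; St=[addR :: addL(9)]⟩
4. ⟨T=(λv. ((λw. w) v)); E=∅; St=[thunk :: addR :: addL(9)]⟩
5. ⟨T=((λw. w) v); E={v↦thunk(5, ∅)}; St=[addR :: addL(9)]⟩
6. ⟨T=(λw. w); E={v↦thunk(5, ∅)}; St=[thunk :: addR :: addL(9)]⟩
7. ⟨T=w; E={w↦thunk(v, {v↦thunk(5, ∅)}), v↦thunk(5, ∅)}; St=[addR :: addL(9)]⟩
8. ⟨T=v; E={v↦thunk(5, ∅)}; St=[addR :: addL(9)]⟩
9. ⟨T=5; E=∅; St=[addR :: addL(9)]⟩
10. ⟨T=(let w = 3 in ((λu. -3) w)); E=∅; St=[addL(5) :: addL(9)]⟩
11. ⟨T=((λu. -3) w); E={w↦thunk(3, ∅)}; St=[addL(5) :: addL(9)]⟩
12. ⟨T=(λu. -3); E={w↦thunk(3, ∅)}; St=[thunk :: addL(5) :: addL(9)]⟩
13. ⟨T=-3; E={u↦thunk(w, {w↦thunk(3, ∅)}), w↦thunk(3, ∅)}; St=[addL(5) :: addL(9)]⟩
→ final value 11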